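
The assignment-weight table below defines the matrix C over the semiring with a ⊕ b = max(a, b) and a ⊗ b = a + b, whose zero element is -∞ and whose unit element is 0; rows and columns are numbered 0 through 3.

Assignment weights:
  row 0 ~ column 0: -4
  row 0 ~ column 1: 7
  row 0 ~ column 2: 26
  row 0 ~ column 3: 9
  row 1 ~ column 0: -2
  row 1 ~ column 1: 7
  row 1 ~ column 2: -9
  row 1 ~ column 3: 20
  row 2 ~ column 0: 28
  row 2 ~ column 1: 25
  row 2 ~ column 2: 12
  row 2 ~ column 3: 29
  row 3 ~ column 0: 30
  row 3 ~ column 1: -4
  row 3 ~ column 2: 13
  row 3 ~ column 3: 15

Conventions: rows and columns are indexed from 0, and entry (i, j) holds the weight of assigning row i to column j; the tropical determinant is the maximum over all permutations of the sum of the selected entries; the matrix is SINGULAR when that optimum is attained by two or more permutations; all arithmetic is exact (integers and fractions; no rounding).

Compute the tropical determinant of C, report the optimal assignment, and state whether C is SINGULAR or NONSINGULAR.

σ = (0, 1, 2, 3): (-4) + 7 + 12 + 15 = 30
σ = (0, 1, 3, 2): (-4) + 7 + 29 + 13 = 45
σ = (0, 2, 1, 3): (-4) + (-9) + 25 + 15 = 27
σ = (0, 2, 3, 1): (-4) + (-9) + 29 + (-4) = 12
σ = (0, 3, 1, 2): (-4) + 20 + 25 + 13 = 54
σ = (0, 3, 2, 1): (-4) + 20 + 12 + (-4) = 24
σ = (1, 0, 2, 3): 7 + (-2) + 12 + 15 = 32
σ = (1, 0, 3, 2): 7 + (-2) + 29 + 13 = 47
σ = (1, 2, 0, 3): 7 + (-9) + 28 + 15 = 41
σ = (1, 2, 3, 0): 7 + (-9) + 29 + 30 = 57
σ = (1, 3, 0, 2): 7 + 20 + 28 + 13 = 68
σ = (1, 3, 2, 0): 7 + 20 + 12 + 30 = 69
σ = (2, 0, 1, 3): 26 + (-2) + 25 + 15 = 64
σ = (2, 0, 3, 1): 26 + (-2) + 29 + (-4) = 49
σ = (2, 1, 0, 3): 26 + 7 + 28 + 15 = 76
σ = (2, 1, 3, 0): 26 + 7 + 29 + 30 = 92
σ = (2, 3, 0, 1): 26 + 20 + 28 + (-4) = 70
σ = (2, 3, 1, 0): 26 + 20 + 25 + 30 = 101
σ = (3, 0, 1, 2): 9 + (-2) + 25 + 13 = 45
σ = (3, 0, 2, 1): 9 + (-2) + 12 + (-4) = 15
σ = (3, 1, 0, 2): 9 + 7 + 28 + 13 = 57
σ = (3, 1, 2, 0): 9 + 7 + 12 + 30 = 58
σ = (3, 2, 0, 1): 9 + (-9) + 28 + (-4) = 24
σ = (3, 2, 1, 0): 9 + (-9) + 25 + 30 = 55
Optimal value attained by: σ = (2, 3, 1, 0).
Answer: det⊕(C) = 101; verdict: NONSINGULAR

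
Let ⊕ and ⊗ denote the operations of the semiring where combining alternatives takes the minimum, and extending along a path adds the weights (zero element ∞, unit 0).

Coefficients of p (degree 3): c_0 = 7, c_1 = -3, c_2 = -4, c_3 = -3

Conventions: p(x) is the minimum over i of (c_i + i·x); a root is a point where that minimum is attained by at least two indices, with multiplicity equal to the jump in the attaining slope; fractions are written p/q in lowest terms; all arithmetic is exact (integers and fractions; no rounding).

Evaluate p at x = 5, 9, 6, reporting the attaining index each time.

p(5) = min(7+0·5=7, -3+1·5=2, -4+2·5=6, -3+3·5=12) = 2 (attained by i=1)
p(9) = min(7+0·9=7, -3+1·9=6, -4+2·9=14, -3+3·9=24) = 6 (attained by i=1)
p(6) = min(7+0·6=7, -3+1·6=3, -4+2·6=8, -3+3·6=15) = 3 (attained by i=1)
Answer: p(5) = 2; p(9) = 6; p(6) = 3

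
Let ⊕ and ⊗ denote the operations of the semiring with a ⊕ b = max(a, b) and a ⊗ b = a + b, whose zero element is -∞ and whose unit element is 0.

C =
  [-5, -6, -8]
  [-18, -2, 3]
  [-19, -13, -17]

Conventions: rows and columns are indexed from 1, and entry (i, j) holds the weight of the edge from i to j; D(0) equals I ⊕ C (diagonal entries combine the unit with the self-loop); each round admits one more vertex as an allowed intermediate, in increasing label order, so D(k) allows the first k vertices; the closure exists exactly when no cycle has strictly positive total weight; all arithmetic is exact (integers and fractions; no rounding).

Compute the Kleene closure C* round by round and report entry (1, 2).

D(0):
  [0, -6, -8]
  [-18, 0, 3]
  [-19, -13, 0]
D(1):
  [0, -6, -8]
  [-18, 0, 3]
  [-19, -13, 0]
D(2):
  [0, -6, -3]
  [-18, 0, 3]
  [-19, -13, 0]
D(3):
  [0, -6, -3]
  [-16, 0, 3]
  [-19, -13, 0]
Answer: C*[1][2] = -6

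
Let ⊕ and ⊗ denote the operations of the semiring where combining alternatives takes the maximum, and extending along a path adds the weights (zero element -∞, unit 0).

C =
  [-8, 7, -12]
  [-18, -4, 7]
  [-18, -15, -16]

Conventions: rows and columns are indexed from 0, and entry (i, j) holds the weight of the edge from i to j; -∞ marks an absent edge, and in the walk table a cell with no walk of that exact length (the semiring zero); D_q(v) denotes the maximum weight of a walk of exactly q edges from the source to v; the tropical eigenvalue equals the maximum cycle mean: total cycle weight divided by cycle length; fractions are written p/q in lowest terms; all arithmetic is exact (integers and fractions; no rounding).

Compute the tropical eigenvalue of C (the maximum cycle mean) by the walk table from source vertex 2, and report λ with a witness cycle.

q=0: [-∞, -∞, 0]
q=1: [-18, -15, -16]
q=2: [-26, -11, -8]
q=3: [-26, -15, -4]
Optimal cycle mean attained by: cycle 0->1->2->0, total 7 + 7 + (-18), length 3.
Answer: λ = -4/3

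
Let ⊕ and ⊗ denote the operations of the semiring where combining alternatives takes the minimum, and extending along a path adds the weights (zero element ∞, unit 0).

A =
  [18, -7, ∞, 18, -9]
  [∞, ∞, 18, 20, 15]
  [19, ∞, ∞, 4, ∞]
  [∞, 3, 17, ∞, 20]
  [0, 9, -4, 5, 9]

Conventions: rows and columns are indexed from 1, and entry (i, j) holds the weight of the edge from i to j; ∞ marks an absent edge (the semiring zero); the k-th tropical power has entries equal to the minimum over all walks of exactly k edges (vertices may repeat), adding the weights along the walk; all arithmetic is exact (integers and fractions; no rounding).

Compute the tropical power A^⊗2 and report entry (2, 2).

A^⊗2:
  [-9, 0, -13, -4, 0]
  [15, 23, 11, 20, 24]
  [37, 7, 21, 37, 10]
  [20, 29, 16, 21, 18]
  [9, -7, 5, 0, -9]
Key observation: the optimum is the walk 2->4->2, with weight 20 + 3 = 23.
Optimal value attained by: walk 2->4->2.
Answer: (A^⊗2)[2][2] = 23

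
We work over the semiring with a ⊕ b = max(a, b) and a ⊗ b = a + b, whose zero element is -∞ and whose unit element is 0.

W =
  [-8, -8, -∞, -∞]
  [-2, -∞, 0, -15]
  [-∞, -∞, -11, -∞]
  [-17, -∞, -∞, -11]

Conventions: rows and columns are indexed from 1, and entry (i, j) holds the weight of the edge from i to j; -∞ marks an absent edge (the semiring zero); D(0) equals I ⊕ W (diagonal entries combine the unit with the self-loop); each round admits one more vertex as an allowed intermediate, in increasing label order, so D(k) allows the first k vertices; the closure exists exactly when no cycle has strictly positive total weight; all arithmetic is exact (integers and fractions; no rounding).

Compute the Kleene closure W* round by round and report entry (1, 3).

D(0):
  [0, -8, -∞, -∞]
  [-2, 0, 0, -15]
  [-∞, -∞, 0, -∞]
  [-17, -∞, -∞, 0]
D(1):
  [0, -8, -∞, -∞]
  [-2, 0, 0, -15]
  [-∞, -∞, 0, -∞]
  [-17, -25, -∞, 0]
D(2):
  [0, -8, -8, -23]
  [-2, 0, 0, -15]
  [-∞, -∞, 0, -∞]
  [-17, -25, -25, 0]
D(3):
  [0, -8, -8, -23]
  [-2, 0, 0, -15]
  [-∞, -∞, 0, -∞]
  [-17, -25, -25, 0]
D(4):
  [0, -8, -8, -23]
  [-2, 0, 0, -15]
  [-∞, -∞, 0, -∞]
  [-17, -25, -25, 0]
Answer: W*[1][3] = -8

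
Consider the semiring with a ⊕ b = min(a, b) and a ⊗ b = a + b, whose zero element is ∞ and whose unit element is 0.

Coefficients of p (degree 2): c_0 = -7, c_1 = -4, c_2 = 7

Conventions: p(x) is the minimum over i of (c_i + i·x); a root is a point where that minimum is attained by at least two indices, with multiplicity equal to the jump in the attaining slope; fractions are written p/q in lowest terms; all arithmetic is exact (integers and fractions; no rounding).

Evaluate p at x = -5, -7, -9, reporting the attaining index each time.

p(-5) = min(-7+0·(-5)=-7, -4+1·(-5)=-9, 7+2·(-5)=-3) = -9 (attained by i=1)
p(-7) = min(-7+0·(-7)=-7, -4+1·(-7)=-11, 7+2·(-7)=-7) = -11 (attained by i=1)
p(-9) = min(-7+0·(-9)=-7, -4+1·(-9)=-13, 7+2·(-9)=-11) = -13 (attained by i=1)
Answer: p(-5) = -9; p(-7) = -11; p(-9) = -13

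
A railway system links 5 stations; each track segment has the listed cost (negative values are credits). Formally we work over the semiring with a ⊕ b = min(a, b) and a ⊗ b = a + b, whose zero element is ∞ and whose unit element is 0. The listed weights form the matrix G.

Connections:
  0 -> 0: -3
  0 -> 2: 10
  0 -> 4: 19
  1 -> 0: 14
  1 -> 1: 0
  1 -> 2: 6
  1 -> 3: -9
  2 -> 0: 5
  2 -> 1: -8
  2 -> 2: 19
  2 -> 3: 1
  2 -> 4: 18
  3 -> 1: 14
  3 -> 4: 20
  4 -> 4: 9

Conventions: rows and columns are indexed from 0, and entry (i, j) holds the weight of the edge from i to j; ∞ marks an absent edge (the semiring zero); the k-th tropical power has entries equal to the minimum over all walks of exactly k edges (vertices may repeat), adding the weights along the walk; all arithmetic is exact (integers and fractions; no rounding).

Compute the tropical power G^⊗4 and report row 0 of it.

G^⊗2:
  [-6, 2, 7, 11, 16]
  [11, -2, 6, -9, 11]
  [2, -8, -2, -17, 21]
  [28, 14, 20, 5, 29]
  [∞, ∞, ∞, ∞, 18]
G^⊗3:
  [-9, -1, 4, -7, 13]
  [8, -2, 4, -11, 11]
  [-1, -10, -2, -17, 3]
  [25, 12, 20, 5, 25]
  [∞, ∞, ∞, ∞, 27]
G^⊗4:
  [-12, -4, 1, -10, 10]
  [5, -4, 4, -11, 9]
  [-4, -10, -4, -19, 3]
  [22, 12, 18, 3, 25]
  [∞, ∞, ∞, ∞, 36]
Answer: row 0 of G^⊗4 = [-12, -4, 1, -10, 10]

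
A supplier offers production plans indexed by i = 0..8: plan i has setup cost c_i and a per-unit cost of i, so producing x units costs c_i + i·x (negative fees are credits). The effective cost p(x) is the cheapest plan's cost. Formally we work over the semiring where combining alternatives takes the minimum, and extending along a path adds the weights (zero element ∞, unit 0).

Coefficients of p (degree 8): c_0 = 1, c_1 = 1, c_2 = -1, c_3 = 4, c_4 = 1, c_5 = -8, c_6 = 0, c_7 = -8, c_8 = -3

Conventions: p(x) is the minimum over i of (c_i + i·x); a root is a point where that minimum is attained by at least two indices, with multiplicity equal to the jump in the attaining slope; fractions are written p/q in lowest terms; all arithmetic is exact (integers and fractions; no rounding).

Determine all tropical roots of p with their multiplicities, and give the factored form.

hull edge (i=0, c=1) to (i=5, c=-8): slope -9/5, span 5
hull edge (i=5, c=-8) to (i=7, c=-8): slope 0, span 2
hull edge (i=7, c=-8) to (i=8, c=-3): slope 5, span 1
Factored form: p(x) = -3 ⊗ (x ⊕ (-5)) ⊗ (x ⊕ 0) ⊗ (x ⊕ 0) ⊗ (x ⊕ 9/5) ⊗ (x ⊕ 9/5) ⊗ (x ⊕ 9/5) ⊗ (x ⊕ 9/5) ⊗ (x ⊕ 9/5)
Answer: roots = -5 (mult 1), 0 (mult 2), 9/5 (mult 5)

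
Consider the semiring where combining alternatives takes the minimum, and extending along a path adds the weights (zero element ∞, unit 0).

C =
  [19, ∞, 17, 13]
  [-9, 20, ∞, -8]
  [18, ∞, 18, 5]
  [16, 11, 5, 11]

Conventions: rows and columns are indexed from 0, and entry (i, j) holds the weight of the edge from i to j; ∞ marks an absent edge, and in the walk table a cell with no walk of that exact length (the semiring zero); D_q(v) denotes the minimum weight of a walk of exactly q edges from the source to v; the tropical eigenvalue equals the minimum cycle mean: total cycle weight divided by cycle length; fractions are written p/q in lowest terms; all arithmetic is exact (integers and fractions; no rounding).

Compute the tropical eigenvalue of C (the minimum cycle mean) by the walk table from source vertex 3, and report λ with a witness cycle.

q=0: [∞, ∞, ∞, 0]
q=1: [16, 11, 5, 11]
q=2: [2, 22, 16, 3]
q=3: [13, 14, 8, 14]
q=4: [5, 25, 19, 6]
Optimal cycle mean attained by: cycle 1->3->1, total (-8) + 11, length 2.
Answer: λ = 3/2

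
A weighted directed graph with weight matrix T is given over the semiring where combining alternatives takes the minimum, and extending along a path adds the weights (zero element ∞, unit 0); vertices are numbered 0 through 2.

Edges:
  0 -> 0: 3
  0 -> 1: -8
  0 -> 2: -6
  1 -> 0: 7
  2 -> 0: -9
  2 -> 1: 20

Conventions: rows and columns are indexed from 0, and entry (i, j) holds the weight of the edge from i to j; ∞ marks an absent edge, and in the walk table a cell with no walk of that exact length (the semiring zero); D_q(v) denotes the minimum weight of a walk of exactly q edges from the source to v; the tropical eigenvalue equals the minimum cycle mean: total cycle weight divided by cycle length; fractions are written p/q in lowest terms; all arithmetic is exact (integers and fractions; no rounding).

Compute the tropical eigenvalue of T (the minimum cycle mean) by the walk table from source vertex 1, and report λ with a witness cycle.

q=0: [∞, 0, ∞]
q=1: [7, ∞, ∞]
q=2: [10, -1, 1]
q=3: [-8, 2, 4]
Optimal cycle mean attained by: cycle 0->2->0, total (-6) + (-9), length 2.
Answer: λ = -15/2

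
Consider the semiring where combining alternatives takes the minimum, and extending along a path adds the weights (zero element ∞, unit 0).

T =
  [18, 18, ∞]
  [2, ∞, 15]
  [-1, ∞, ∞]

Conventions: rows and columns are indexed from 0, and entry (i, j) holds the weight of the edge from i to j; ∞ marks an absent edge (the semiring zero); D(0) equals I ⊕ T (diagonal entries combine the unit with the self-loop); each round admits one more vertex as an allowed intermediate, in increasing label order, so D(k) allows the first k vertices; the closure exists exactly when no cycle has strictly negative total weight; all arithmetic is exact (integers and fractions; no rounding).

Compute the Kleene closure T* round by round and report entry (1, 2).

D(0):
  [0, 18, ∞]
  [2, 0, 15]
  [-1, ∞, 0]
D(1):
  [0, 18, ∞]
  [2, 0, 15]
  [-1, 17, 0]
D(2):
  [0, 18, 33]
  [2, 0, 15]
  [-1, 17, 0]
D(3):
  [0, 18, 33]
  [2, 0, 15]
  [-1, 17, 0]
Answer: T*[1][2] = 15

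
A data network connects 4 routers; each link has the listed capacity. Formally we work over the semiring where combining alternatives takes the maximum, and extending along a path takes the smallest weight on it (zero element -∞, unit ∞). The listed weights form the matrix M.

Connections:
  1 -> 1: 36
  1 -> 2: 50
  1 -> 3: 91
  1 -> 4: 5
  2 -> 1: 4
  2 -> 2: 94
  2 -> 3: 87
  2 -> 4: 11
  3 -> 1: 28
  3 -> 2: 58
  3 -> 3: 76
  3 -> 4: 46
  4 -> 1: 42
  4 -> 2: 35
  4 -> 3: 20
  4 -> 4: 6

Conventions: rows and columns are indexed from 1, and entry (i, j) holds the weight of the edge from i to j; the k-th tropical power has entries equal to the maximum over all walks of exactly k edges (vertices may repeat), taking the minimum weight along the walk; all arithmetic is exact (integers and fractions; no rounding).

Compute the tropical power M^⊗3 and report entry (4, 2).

M^⊗2:
  [36, 58, 76, 46]
  [28, 94, 87, 46]
  [42, 58, 76, 46]
  [36, 42, 42, 20]
M^⊗3:
  [42, 58, 76, 46]
  [42, 94, 87, 46]
  [42, 58, 76, 46]
  [36, 42, 42, 42]
Key observation: the optimum is the walk 4->1->3->2, with weight 42 min 91 min 58 = 42.
Optimal value attained by: walk 4->1->3->2.
Answer: (M^⊗3)[4][2] = 42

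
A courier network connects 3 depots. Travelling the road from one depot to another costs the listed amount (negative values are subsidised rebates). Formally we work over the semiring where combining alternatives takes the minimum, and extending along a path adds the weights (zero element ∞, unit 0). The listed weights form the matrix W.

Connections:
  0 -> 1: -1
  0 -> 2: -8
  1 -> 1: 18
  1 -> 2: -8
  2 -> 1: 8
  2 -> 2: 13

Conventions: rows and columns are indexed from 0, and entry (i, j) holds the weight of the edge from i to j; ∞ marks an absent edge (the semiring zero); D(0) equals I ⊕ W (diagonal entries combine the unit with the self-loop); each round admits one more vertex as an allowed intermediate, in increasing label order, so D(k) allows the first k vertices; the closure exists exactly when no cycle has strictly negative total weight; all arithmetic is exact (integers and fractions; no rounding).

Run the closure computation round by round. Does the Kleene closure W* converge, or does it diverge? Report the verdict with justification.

D(0):
  [0, -1, -8]
  [∞, 0, -8]
  [∞, 8, 0]
D(1):
  [0, -1, -8]
  [∞, 0, -8]
  [∞, 8, 0]
D(2):
  [0, -1, -9]
  [∞, 0, -8]
  [∞, 8, 0]
D(3):
  [0, -1, -9]
  [∞, 0, -8]
  [∞, 8, 0]
Key observation: every diagonal entry stays at the unit through all rounds, so no improving cycle exists.
Answer: CONVERGES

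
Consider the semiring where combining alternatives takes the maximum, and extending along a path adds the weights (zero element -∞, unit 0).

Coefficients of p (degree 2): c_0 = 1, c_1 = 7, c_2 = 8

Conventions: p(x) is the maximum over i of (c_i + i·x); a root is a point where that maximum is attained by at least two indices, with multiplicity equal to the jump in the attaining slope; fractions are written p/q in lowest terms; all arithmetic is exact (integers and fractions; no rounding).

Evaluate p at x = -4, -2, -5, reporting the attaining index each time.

p(-4) = max(1+0·(-4)=1, 7+1·(-4)=3, 8+2·(-4)=0) = 3 (attained by i=1)
p(-2) = max(1+0·(-2)=1, 7+1·(-2)=5, 8+2·(-2)=4) = 5 (attained by i=1)
p(-5) = max(1+0·(-5)=1, 7+1·(-5)=2, 8+2·(-5)=-2) = 2 (attained by i=1)
Answer: p(-4) = 3; p(-2) = 5; p(-5) = 2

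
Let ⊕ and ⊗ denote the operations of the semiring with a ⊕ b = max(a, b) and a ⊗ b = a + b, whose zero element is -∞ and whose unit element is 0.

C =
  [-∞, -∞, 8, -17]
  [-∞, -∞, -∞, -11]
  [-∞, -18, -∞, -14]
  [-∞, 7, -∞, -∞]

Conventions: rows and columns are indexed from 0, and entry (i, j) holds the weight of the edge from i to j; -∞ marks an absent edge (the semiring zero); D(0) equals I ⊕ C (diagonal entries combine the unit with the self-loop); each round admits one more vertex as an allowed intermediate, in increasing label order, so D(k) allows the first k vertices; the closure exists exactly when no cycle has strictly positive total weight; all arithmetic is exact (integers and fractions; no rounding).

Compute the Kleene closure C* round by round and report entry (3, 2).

D(0):
  [0, -∞, 8, -17]
  [-∞, 0, -∞, -11]
  [-∞, -18, 0, -14]
  [-∞, 7, -∞, 0]
D(1):
  [0, -∞, 8, -17]
  [-∞, 0, -∞, -11]
  [-∞, -18, 0, -14]
  [-∞, 7, -∞, 0]
D(2):
  [0, -∞, 8, -17]
  [-∞, 0, -∞, -11]
  [-∞, -18, 0, -14]
  [-∞, 7, -∞, 0]
D(3):
  [0, -10, 8, -6]
  [-∞, 0, -∞, -11]
  [-∞, -18, 0, -14]
  [-∞, 7, -∞, 0]
D(4):
  [0, 1, 8, -6]
  [-∞, 0, -∞, -11]
  [-∞, -7, 0, -14]
  [-∞, 7, -∞, 0]
Answer: C*[3][2] = -∞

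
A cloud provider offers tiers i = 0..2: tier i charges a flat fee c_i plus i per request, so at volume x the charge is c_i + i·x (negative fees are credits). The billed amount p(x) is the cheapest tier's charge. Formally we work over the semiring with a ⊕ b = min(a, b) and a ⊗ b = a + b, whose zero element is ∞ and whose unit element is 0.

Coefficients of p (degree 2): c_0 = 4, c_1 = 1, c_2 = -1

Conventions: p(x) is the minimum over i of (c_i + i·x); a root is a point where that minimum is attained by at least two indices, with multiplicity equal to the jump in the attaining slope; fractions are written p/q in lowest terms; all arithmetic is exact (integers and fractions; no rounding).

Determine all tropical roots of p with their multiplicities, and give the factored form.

hull edge (i=0, c=4) to (i=1, c=1): slope -3, span 1
hull edge (i=1, c=1) to (i=2, c=-1): slope -2, span 1
Factored form: p(x) = -1 ⊗ (x ⊕ 2) ⊗ (x ⊕ 3)
Answer: roots = 2 (mult 1), 3 (mult 1)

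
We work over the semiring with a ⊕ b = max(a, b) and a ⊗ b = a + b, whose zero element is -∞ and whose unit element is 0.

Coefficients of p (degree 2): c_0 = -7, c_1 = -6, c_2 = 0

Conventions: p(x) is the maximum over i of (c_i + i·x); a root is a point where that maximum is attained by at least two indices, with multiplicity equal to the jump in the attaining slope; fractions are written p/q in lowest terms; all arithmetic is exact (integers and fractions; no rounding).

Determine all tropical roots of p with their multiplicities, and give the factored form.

hull edge (i=0, c=-7) to (i=2, c=0): slope 7/2, span 2
Factored form: p(x) = 0 ⊗ (x ⊕ (-7/2)) ⊗ (x ⊕ (-7/2))
Answer: roots = -7/2 (mult 2)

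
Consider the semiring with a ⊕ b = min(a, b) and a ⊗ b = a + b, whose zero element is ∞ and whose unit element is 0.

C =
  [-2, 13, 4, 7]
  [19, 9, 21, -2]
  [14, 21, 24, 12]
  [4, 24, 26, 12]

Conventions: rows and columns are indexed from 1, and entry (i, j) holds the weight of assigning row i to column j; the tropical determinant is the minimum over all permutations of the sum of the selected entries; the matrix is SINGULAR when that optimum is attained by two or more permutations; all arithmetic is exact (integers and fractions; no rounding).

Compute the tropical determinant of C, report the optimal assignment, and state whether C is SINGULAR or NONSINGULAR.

σ = (1, 2, 3, 4): (-2) + 9 + 24 + 12 = 43
σ = (1, 2, 4, 3): (-2) + 9 + 12 + 26 = 45
σ = (1, 3, 2, 4): (-2) + 21 + 21 + 12 = 52
σ = (1, 3, 4, 2): (-2) + 21 + 12 + 24 = 55
σ = (1, 4, 2, 3): (-2) + (-2) + 21 + 26 = 43
σ = (1, 4, 3, 2): (-2) + (-2) + 24 + 24 = 44
σ = (2, 1, 3, 4): 13 + 19 + 24 + 12 = 68
σ = (2, 1, 4, 3): 13 + 19 + 12 + 26 = 70
σ = (2, 3, 1, 4): 13 + 21 + 14 + 12 = 60
σ = (2, 3, 4, 1): 13 + 21 + 12 + 4 = 50
σ = (2, 4, 1, 3): 13 + (-2) + 14 + 26 = 51
σ = (2, 4, 3, 1): 13 + (-2) + 24 + 4 = 39
σ = (3, 1, 2, 4): 4 + 19 + 21 + 12 = 56
σ = (3, 1, 4, 2): 4 + 19 + 12 + 24 = 59
σ = (3, 2, 1, 4): 4 + 9 + 14 + 12 = 39
σ = (3, 2, 4, 1): 4 + 9 + 12 + 4 = 29
σ = (3, 4, 1, 2): 4 + (-2) + 14 + 24 = 40
σ = (3, 4, 2, 1): 4 + (-2) + 21 + 4 = 27
σ = (4, 1, 2, 3): 7 + 19 + 21 + 26 = 73
σ = (4, 1, 3, 2): 7 + 19 + 24 + 24 = 74
σ = (4, 2, 1, 3): 7 + 9 + 14 + 26 = 56
σ = (4, 2, 3, 1): 7 + 9 + 24 + 4 = 44
σ = (4, 3, 1, 2): 7 + 21 + 14 + 24 = 66
σ = (4, 3, 2, 1): 7 + 21 + 21 + 4 = 53
Optimal value attained by: σ = (3, 4, 2, 1).
Answer: det⊕(C) = 27; verdict: NONSINGULAR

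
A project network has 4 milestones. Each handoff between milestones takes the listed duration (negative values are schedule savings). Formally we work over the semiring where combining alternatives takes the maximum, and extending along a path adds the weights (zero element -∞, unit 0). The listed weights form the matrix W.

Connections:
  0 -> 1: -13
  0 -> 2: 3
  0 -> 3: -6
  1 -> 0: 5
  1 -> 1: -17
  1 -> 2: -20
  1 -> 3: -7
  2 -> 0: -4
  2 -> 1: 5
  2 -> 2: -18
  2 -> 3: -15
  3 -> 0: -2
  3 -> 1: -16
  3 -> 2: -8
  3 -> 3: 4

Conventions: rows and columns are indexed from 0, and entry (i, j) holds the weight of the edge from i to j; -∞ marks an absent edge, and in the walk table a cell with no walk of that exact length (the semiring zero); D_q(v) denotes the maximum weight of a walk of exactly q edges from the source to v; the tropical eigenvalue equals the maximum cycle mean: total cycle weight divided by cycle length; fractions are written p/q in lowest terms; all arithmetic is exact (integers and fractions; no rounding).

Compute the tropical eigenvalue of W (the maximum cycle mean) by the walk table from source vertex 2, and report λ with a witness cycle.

q=0: [-∞, -∞, 0, -∞]
q=1: [-4, 5, -18, -15]
q=2: [10, -12, -1, -2]
q=3: [-4, 4, 13, 4]
q=4: [9, 18, -1, 8]
Optimal cycle mean attained by: cycle 0->2->1->0, total 3 + 5 + 5, length 3.
Answer: λ = 13/3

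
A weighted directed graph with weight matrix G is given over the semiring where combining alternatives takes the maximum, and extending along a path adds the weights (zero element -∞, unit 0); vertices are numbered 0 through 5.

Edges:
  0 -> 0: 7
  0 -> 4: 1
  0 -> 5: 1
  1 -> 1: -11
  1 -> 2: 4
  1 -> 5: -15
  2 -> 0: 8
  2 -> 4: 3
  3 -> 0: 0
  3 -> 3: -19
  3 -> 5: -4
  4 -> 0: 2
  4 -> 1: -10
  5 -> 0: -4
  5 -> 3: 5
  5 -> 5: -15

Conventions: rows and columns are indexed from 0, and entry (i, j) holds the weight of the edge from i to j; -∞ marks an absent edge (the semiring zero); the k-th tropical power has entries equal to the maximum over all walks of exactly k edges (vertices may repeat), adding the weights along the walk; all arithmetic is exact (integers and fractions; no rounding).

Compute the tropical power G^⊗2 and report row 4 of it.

G^⊗2:
  [14, -9, -∞, 6, 8, 8]
  [12, -22, -7, -10, 7, -26]
  [15, -7, -∞, -∞, 9, 9]
  [7, -∞, -∞, 1, 1, 1]
  [9, -21, -6, -∞, 3, 3]
  [5, -∞, -∞, -10, -3, 1]
Answer: row 4 of G^⊗2 = [9, -21, -6, -∞, 3, 3]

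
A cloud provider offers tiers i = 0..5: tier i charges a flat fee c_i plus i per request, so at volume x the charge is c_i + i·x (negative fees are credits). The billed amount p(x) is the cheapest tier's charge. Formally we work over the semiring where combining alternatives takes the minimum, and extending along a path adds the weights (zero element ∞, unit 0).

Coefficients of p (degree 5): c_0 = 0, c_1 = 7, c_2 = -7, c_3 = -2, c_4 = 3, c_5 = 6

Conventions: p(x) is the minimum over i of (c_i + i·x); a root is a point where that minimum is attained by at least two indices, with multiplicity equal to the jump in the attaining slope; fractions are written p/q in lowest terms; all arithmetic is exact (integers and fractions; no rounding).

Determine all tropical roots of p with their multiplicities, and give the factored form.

hull edge (i=0, c=0) to (i=2, c=-7): slope -7/2, span 2
hull edge (i=2, c=-7) to (i=5, c=6): slope 13/3, span 3
Factored form: p(x) = 6 ⊗ (x ⊕ (-13/3)) ⊗ (x ⊕ (-13/3)) ⊗ (x ⊕ (-13/3)) ⊗ (x ⊕ 7/2) ⊗ (x ⊕ 7/2)
Answer: roots = -13/3 (mult 3), 7/2 (mult 2)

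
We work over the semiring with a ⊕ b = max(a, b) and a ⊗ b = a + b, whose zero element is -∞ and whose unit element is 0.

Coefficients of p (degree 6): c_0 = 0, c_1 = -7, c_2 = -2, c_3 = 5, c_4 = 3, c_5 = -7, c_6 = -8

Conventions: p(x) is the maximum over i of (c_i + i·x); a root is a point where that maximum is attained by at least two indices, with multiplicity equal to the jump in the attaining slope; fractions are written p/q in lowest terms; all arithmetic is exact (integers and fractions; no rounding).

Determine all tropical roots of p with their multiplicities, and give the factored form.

hull edge (i=0, c=0) to (i=3, c=5): slope 5/3, span 3
hull edge (i=3, c=5) to (i=4, c=3): slope -2, span 1
hull edge (i=4, c=3) to (i=6, c=-8): slope -11/2, span 2
Factored form: p(x) = -8 ⊗ (x ⊕ (-5/3)) ⊗ (x ⊕ (-5/3)) ⊗ (x ⊕ (-5/3)) ⊗ (x ⊕ 2) ⊗ (x ⊕ 11/2) ⊗ (x ⊕ 11/2)
Answer: roots = -5/3 (mult 3), 2 (mult 1), 11/2 (mult 2)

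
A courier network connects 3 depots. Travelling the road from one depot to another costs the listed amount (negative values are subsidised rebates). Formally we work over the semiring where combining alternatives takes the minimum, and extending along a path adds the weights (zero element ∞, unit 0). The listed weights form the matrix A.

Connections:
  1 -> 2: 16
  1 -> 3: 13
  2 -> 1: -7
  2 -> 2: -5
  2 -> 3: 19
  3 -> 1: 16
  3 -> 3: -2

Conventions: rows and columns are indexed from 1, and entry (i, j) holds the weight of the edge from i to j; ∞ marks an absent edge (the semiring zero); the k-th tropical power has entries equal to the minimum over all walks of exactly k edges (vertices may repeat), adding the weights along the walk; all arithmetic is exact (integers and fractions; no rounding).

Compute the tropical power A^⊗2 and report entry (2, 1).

A^⊗2:
  [9, 11, 11]
  [-12, -10, 6]
  [14, 32, -4]
Key observation: the optimum is the walk 2->2->1, with weight (-5) + (-7) = -12.
Optimal value attained by: walk 2->2->1.
Answer: (A^⊗2)[2][1] = -12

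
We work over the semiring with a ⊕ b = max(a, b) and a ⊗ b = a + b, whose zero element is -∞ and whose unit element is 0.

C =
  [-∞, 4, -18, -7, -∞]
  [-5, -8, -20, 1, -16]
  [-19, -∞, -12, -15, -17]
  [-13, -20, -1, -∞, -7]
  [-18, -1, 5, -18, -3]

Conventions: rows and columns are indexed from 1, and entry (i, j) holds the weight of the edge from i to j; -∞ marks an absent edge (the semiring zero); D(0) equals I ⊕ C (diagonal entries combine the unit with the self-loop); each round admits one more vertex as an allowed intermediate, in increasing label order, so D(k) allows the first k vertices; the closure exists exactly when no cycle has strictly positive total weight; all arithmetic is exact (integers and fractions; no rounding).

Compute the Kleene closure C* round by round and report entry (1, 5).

D(0):
  [0, 4, -18, -7, -∞]
  [-5, 0, -20, 1, -16]
  [-19, -∞, 0, -15, -17]
  [-13, -20, -1, 0, -7]
  [-18, -1, 5, -18, 0]
D(1):
  [0, 4, -18, -7, -∞]
  [-5, 0, -20, 1, -16]
  [-19, -15, 0, -15, -17]
  [-13, -9, -1, 0, -7]
  [-18, -1, 5, -18, 0]
D(2):
  [0, 4, -16, 5, -12]
  [-5, 0, -20, 1, -16]
  [-19, -15, 0, -14, -17]
  [-13, -9, -1, 0, -7]
  [-6, -1, 5, 0, 0]
D(3):
  [0, 4, -16, 5, -12]
  [-5, 0, -20, 1, -16]
  [-19, -15, 0, -14, -17]
  [-13, -9, -1, 0, -7]
  [-6, -1, 5, 0, 0]
D(4):
  [0, 4, 4, 5, -2]
  [-5, 0, 0, 1, -6]
  [-19, -15, 0, -14, -17]
  [-13, -9, -1, 0, -7]
  [-6, -1, 5, 0, 0]
D(5):
  [0, 4, 4, 5, -2]
  [-5, 0, 0, 1, -6]
  [-19, -15, 0, -14, -17]
  [-13, -8, -1, 0, -7]
  [-6, -1, 5, 0, 0]
Answer: C*[1][5] = -2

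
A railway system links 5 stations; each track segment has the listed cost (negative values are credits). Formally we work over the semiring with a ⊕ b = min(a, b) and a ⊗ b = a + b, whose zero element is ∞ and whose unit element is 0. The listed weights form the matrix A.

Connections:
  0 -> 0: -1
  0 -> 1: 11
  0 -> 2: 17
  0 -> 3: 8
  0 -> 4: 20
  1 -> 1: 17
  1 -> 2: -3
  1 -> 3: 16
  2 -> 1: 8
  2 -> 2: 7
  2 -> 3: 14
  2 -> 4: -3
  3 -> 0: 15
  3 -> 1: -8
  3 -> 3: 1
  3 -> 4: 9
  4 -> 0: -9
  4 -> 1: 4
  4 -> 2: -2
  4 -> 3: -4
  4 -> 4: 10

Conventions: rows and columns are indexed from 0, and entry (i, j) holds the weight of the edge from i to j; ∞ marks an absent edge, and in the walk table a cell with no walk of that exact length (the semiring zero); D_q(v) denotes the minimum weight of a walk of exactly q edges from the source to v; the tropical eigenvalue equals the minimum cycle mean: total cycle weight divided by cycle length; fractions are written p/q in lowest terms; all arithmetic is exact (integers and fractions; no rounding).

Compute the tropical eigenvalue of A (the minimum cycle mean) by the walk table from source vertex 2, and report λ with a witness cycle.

q=0: [∞, ∞, 0, ∞, ∞]
q=1: [∞, 8, 7, 14, -3]
q=2: [-12, 1, -5, -7, 4]
q=3: [-13, -15, -2, -6, -8]
q=4: [-17, -14, -18, -12, -5]
q=5: [-18, -20, -17, -11, -21]
Optimal cycle mean attained by: cycle 1->2->4->3->1, total (-3) + (-3) + (-4) + (-8), length 4.
Answer: λ = -9/2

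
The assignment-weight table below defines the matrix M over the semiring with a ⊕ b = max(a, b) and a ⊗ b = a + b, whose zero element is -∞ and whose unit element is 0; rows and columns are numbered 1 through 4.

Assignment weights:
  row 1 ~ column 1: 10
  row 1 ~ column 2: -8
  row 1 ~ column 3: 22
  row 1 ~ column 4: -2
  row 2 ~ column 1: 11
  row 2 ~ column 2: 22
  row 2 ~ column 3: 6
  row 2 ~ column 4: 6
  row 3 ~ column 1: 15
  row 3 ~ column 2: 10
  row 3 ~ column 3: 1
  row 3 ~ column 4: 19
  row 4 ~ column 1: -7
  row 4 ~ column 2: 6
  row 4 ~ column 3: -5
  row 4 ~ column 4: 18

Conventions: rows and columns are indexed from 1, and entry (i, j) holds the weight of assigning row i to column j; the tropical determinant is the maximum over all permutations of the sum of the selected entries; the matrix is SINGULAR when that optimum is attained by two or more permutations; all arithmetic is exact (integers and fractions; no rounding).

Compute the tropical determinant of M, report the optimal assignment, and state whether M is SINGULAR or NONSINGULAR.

σ = (1, 2, 3, 4): 10 + 22 + 1 + 18 = 51
σ = (1, 2, 4, 3): 10 + 22 + 19 + (-5) = 46
σ = (1, 3, 2, 4): 10 + 6 + 10 + 18 = 44
σ = (1, 3, 4, 2): 10 + 6 + 19 + 6 = 41
σ = (1, 4, 2, 3): 10 + 6 + 10 + (-5) = 21
σ = (1, 4, 3, 2): 10 + 6 + 1 + 6 = 23
σ = (2, 1, 3, 4): (-8) + 11 + 1 + 18 = 22
σ = (2, 1, 4, 3): (-8) + 11 + 19 + (-5) = 17
σ = (2, 3, 1, 4): (-8) + 6 + 15 + 18 = 31
σ = (2, 3, 4, 1): (-8) + 6 + 19 + (-7) = 10
σ = (2, 4, 1, 3): (-8) + 6 + 15 + (-5) = 8
σ = (2, 4, 3, 1): (-8) + 6 + 1 + (-7) = -8
σ = (3, 1, 2, 4): 22 + 11 + 10 + 18 = 61
σ = (3, 1, 4, 2): 22 + 11 + 19 + 6 = 58
σ = (3, 2, 1, 4): 22 + 22 + 15 + 18 = 77
σ = (3, 2, 4, 1): 22 + 22 + 19 + (-7) = 56
σ = (3, 4, 1, 2): 22 + 6 + 15 + 6 = 49
σ = (3, 4, 2, 1): 22 + 6 + 10 + (-7) = 31
σ = (4, 1, 2, 3): (-2) + 11 + 10 + (-5) = 14
σ = (4, 1, 3, 2): (-2) + 11 + 1 + 6 = 16
σ = (4, 2, 1, 3): (-2) + 22 + 15 + (-5) = 30
σ = (4, 2, 3, 1): (-2) + 22 + 1 + (-7) = 14
σ = (4, 3, 1, 2): (-2) + 6 + 15 + 6 = 25
σ = (4, 3, 2, 1): (-2) + 6 + 10 + (-7) = 7
Optimal value attained by: σ = (3, 2, 1, 4).
Answer: det⊕(M) = 77; verdict: NONSINGULAR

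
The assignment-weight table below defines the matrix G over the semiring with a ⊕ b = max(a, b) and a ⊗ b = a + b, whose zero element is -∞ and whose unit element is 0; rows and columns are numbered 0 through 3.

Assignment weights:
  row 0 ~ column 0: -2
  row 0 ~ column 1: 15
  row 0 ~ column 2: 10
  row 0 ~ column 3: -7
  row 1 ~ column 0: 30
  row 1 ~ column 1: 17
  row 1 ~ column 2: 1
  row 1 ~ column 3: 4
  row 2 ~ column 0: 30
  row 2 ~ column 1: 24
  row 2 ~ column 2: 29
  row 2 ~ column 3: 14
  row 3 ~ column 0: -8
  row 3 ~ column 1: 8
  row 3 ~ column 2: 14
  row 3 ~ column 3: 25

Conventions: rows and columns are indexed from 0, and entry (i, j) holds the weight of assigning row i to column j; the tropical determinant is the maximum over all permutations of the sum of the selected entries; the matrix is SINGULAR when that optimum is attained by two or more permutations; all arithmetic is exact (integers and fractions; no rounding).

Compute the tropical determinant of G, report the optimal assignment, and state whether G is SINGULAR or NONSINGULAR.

σ = (0, 1, 2, 3): (-2) + 17 + 29 + 25 = 69
σ = (0, 1, 3, 2): (-2) + 17 + 14 + 14 = 43
σ = (0, 2, 1, 3): (-2) + 1 + 24 + 25 = 48
σ = (0, 2, 3, 1): (-2) + 1 + 14 + 8 = 21
σ = (0, 3, 1, 2): (-2) + 4 + 24 + 14 = 40
σ = (0, 3, 2, 1): (-2) + 4 + 29 + 8 = 39
σ = (1, 0, 2, 3): 15 + 30 + 29 + 25 = 99
σ = (1, 0, 3, 2): 15 + 30 + 14 + 14 = 73
σ = (1, 2, 0, 3): 15 + 1 + 30 + 25 = 71
σ = (1, 2, 3, 0): 15 + 1 + 14 + (-8) = 22
σ = (1, 3, 0, 2): 15 + 4 + 30 + 14 = 63
σ = (1, 3, 2, 0): 15 + 4 + 29 + (-8) = 40
σ = (2, 0, 1, 3): 10 + 30 + 24 + 25 = 89
σ = (2, 0, 3, 1): 10 + 30 + 14 + 8 = 62
σ = (2, 1, 0, 3): 10 + 17 + 30 + 25 = 82
σ = (2, 1, 3, 0): 10 + 17 + 14 + (-8) = 33
σ = (2, 3, 0, 1): 10 + 4 + 30 + 8 = 52
σ = (2, 3, 1, 0): 10 + 4 + 24 + (-8) = 30
σ = (3, 0, 1, 2): (-7) + 30 + 24 + 14 = 61
σ = (3, 0, 2, 1): (-7) + 30 + 29 + 8 = 60
σ = (3, 1, 0, 2): (-7) + 17 + 30 + 14 = 54
σ = (3, 1, 2, 0): (-7) + 17 + 29 + (-8) = 31
σ = (3, 2, 0, 1): (-7) + 1 + 30 + 8 = 32
σ = (3, 2, 1, 0): (-7) + 1 + 24 + (-8) = 10
Optimal value attained by: σ = (1, 0, 2, 3).
Answer: det⊕(G) = 99; verdict: NONSINGULAR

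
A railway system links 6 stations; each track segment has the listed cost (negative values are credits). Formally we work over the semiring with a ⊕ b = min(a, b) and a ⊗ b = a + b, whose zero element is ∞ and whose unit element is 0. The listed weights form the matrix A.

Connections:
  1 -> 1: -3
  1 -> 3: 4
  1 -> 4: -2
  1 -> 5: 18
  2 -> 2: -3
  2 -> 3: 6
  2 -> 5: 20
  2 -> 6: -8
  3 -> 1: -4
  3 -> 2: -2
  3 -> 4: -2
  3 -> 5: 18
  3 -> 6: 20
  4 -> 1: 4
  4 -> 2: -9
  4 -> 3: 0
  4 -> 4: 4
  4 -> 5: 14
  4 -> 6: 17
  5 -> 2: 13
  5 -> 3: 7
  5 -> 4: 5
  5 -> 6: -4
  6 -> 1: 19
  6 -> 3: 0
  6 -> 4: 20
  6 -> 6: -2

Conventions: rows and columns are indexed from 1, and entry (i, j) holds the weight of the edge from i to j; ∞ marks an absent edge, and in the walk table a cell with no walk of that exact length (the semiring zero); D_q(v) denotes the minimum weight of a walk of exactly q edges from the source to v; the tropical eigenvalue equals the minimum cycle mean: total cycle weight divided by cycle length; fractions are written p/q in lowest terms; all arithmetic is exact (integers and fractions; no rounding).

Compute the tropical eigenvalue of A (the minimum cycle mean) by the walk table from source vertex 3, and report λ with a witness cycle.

q=0: [∞, ∞, 0, ∞, ∞, ∞]
q=1: [-4, -2, ∞, -2, 18, 20]
q=2: [-7, -11, -2, -6, 12, -10]
q=3: [-10, -15, -10, -9, 8, -19]
q=4: [-14, -18, -19, -12, 5, -23]
q=5: [-23, -21, -23, -21, -1, -26]
q=6: [-27, -30, -26, -25, -7, -29]
Optimal cycle mean attained by: cycle 2->6->3->4->2, total (-8) + 0 + (-2) + (-9), length 4.
Answer: λ = -19/4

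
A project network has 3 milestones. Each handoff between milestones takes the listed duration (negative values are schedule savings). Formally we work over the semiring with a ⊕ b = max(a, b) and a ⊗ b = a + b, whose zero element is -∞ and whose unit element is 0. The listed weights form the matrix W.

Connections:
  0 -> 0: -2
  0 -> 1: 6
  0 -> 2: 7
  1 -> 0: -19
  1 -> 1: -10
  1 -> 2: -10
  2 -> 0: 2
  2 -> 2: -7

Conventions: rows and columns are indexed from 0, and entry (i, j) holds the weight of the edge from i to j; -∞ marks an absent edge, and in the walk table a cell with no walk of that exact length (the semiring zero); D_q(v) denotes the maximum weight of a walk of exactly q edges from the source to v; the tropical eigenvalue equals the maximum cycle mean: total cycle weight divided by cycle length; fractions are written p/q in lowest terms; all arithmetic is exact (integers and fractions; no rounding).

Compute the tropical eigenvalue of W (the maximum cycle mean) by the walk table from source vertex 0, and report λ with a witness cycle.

q=0: [0, -∞, -∞]
q=1: [-2, 6, 7]
q=2: [9, 4, 5]
q=3: [7, 15, 16]
Optimal cycle mean attained by: cycle 0->2->0, total 7 + 2, length 2.
Answer: λ = 9/2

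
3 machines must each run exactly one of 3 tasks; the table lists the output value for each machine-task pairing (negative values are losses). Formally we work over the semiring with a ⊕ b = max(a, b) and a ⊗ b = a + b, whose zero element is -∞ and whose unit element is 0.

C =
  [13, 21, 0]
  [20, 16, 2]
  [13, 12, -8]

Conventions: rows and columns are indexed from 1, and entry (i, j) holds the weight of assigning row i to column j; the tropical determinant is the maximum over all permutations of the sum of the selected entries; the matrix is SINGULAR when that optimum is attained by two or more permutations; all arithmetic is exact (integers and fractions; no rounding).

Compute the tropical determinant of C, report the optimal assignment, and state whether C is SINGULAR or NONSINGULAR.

σ = (1, 2, 3): 13 + 16 + (-8) = 21
σ = (1, 3, 2): 13 + 2 + 12 = 27
σ = (2, 1, 3): 21 + 20 + (-8) = 33
σ = (2, 3, 1): 21 + 2 + 13 = 36
σ = (3, 1, 2): 0 + 20 + 12 = 32
σ = (3, 2, 1): 0 + 16 + 13 = 29
Optimal value attained by: σ = (2, 3, 1).
Answer: det⊕(C) = 36; verdict: NONSINGULAR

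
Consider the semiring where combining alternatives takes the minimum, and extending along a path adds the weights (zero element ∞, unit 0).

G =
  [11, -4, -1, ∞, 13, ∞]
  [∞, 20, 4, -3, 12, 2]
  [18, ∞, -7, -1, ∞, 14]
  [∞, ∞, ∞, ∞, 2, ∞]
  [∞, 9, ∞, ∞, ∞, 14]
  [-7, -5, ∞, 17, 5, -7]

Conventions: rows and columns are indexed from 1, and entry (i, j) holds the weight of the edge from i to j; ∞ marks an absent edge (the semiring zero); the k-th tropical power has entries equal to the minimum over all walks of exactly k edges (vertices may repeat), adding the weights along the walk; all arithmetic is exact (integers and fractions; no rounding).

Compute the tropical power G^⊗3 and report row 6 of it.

G^⊗2:
  [17, 7, -8, -7, 8, -2]
  [-5, -3, -3, 3, -1, -5]
  [7, 9, -14, -8, 1, 7]
  [∞, 11, ∞, ∞, ∞, 16]
  [7, 9, 13, 6, 19, 7]
  [-14, -12, -8, -8, -2, -14]
G^⊗3:
  [-9, -7, -15, -9, -5, -9]
  [-12, -10, -10, -6, 0, -12]
  [0, 2, -21, -15, -6, 0]
  [9, 11, 15, 8, 21, 9]
  [0, 2, 6, 6, 8, 0]
  [-21, -19, -15, -15, -9, -21]
Answer: row 6 of G^⊗3 = [-21, -19, -15, -15, -9, -21]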